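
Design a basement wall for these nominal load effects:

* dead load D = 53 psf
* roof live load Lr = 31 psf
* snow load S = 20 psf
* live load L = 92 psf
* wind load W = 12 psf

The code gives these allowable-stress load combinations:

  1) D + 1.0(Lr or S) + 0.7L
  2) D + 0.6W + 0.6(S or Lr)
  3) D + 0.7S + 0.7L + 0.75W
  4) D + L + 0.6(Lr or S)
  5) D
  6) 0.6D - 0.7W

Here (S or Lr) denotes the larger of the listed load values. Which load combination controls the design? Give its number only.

(Lr or S) → Lr = 31 psf; (S or Lr) → Lr = 31 psf.
1) 1.0(53) + 1.0(31) + 0.7(92) = 53.0 + 31.0 + 64.4 = 148.4
2) 1.0(53) + 0.6(12) + 0.6(31) = 53.0 + 7.2 + 18.6 = 78.8
3) 1.0(53) + 0.7(20) + 0.7(92) + 0.75(12) = 53.0 + 14.0 + 64.4 + 9.0 = 140.4
4) 1.0(53) + 1.0(92) + 0.6(31) = 53.0 + 92.0 + 18.6 = 163.6
5) 1.0(53) = 53.0
6) 0.6(53) - 0.7(12) = 31.8 - 8.4 = 23.4
The largest value is 163.6 psf from combination 4.

Combination 4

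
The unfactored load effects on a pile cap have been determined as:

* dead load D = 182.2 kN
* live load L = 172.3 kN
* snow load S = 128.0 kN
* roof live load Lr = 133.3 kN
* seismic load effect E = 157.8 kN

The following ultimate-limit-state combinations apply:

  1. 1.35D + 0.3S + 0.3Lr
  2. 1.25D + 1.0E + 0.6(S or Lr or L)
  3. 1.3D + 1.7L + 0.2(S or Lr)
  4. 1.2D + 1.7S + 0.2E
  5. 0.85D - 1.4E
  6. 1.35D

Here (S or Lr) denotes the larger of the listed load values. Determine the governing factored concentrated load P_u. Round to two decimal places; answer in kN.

(S or Lr or L) → L = 172.3 kN; (S or Lr) → Lr = 133.3 kN.
1. 1.35(182.2) + 0.3(128.0) + 0.3(133.3) = 245.97 + 38.40 + 39.99 = 324.36
2. 1.25(182.2) + 1.0(157.8) + 0.6(172.3) = 227.75 + 157.80 + 103.38 = 488.93
3. 1.3(182.2) + 1.7(172.3) + 0.2(133.3) = 236.86 + 292.91 + 26.66 = 556.43
4. 1.2(182.2) + 1.7(128.0) + 0.2(157.8) = 218.64 + 217.60 + 31.56 = 467.80
5. 0.85(182.2) - 1.4(157.8) = 154.87 - 220.92 = -66.05
6. 1.35(182.2) = 245.97
Combination 3 governs: P_u = 556.43 kN.

556.43 kN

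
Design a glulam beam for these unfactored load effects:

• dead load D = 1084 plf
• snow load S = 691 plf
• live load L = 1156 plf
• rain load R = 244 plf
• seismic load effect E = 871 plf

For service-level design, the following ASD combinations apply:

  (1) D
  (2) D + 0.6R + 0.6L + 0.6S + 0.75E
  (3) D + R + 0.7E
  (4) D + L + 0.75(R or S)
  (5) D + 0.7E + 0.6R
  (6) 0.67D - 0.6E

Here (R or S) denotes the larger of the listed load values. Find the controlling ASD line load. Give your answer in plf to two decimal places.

(R or S) → S = 691 plf.
(1) 1.0(1084) = 1084.00
(2) 1.0(1084) + 0.6(244) + 0.6(1156) + 0.6(691) + 0.75(871) = 1084.00 + 146.40 + 693.60 + 414.60 + 653.25 = 2991.85
(3) 1.0(1084) + 1.0(244) + 0.7(871) = 1084.00 + 244.00 + 609.70 = 1937.70
(4) 1.0(1084) + 1.0(1156) + 0.75(691) = 1084.00 + 1156.00 + 518.25 = 2758.25
(5) 1.0(1084) + 0.7(871) + 0.6(244) = 1084.00 + 609.70 + 146.40 = 1840.10
(6) 0.67(1084) - 0.6(871) = 726.28 - 522.60 = 203.68
The controlling combination is 2, giving 2991.85 plf.

2991.85 plf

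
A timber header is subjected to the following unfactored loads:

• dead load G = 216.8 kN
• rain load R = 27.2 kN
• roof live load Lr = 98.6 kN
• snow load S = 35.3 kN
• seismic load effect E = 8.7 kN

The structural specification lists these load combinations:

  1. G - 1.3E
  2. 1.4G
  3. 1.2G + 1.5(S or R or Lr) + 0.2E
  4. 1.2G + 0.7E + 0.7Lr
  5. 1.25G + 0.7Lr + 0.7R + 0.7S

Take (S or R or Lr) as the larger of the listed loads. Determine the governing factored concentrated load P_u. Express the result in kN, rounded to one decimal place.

409.8 kN

(S or R or Lr) → Lr = 98.6 kN.
1. 1.0(216.8) - 1.3(8.7) = 216.8 - 11.3 = 205.5
2. 1.4(216.8) = 303.5
3. 1.2(216.8) + 1.5(98.6) + 0.2(8.7) = 260.2 + 147.9 + 1.7 = 409.8
4. 1.2(216.8) + 0.7(8.7) + 0.7(98.6) = 260.2 + 6.1 + 69.0 = 335.3
5. 1.25(216.8) + 0.7(98.6) + 0.7(27.2) + 0.7(35.3) = 383.8
Maximum is from combination 3.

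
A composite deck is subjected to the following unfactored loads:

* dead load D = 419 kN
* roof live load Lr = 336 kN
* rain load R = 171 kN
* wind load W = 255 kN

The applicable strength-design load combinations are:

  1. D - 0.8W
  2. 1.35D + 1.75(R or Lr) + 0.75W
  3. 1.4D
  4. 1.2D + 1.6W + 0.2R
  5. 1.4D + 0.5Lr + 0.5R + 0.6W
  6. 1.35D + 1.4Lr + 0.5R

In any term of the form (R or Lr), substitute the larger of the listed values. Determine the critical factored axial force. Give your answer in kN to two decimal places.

1344.90 kN

(R or Lr) → Lr = 336 kN.
1. 1.0(419) - 0.8(255) = 419.00 - 204.00 = 215.00
2. 1.35(419) + 1.75(336) + 0.75(255) = 565.65 + 588.00 + 191.25 = 1344.90
3. 1.4(419) = 586.60
4. 1.2(419) + 1.6(255) + 0.2(171) = 502.80 + 408.00 + 34.20 = 945.00
5. 1.4(419) + 0.5(336) + 0.5(171) + 0.6(255) = 586.60 + 168.00 + 85.50 + 153.00 = 993.10
6. 1.35(419) + 1.4(336) + 0.5(171) = 565.65 + 470.40 + 85.50 = 1121.55
The controlling combination is 2, giving 1344.90 kN.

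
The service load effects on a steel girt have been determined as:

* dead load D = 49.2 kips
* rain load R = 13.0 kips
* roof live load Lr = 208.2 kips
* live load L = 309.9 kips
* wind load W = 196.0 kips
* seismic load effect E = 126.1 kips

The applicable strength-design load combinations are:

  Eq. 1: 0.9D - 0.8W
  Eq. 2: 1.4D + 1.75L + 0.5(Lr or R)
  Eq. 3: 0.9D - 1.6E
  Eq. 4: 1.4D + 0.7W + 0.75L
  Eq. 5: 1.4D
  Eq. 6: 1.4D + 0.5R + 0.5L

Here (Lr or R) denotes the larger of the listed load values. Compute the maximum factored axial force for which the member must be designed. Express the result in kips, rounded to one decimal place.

(Lr or R) → Lr = 208.2 kips.
Eq. 1: 0.9(49.2) - 0.8(196.0) = 44.3 - 156.8 = -112.5
Eq. 2: 1.4(49.2) + 1.75(309.9) + 0.5(208.2) = 68.9 + 542.3 + 104.1 = 715.3
Eq. 3: 0.9(49.2) - 1.6(126.1) = 44.3 - 201.8 = -157.5
Eq. 4: 1.4(49.2) + 0.7(196.0) + 0.75(309.9) = 68.9 + 137.2 + 232.4 = 438.5
Eq. 5: 1.4(49.2) = 68.9
Eq. 6: 1.4(49.2) + 0.5(13.0) + 0.5(309.9) = 230.3
The controlling combination is 2, giving 715.3 kips.

715.3 kips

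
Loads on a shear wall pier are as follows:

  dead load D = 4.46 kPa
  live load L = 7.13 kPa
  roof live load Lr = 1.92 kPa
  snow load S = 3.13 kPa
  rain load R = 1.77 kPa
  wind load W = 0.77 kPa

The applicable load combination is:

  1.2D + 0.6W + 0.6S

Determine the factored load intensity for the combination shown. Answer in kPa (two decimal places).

7.69 kPa

1.2(4.46) + 0.6(0.77) + 0.6(3.13) = 5.35 + 0.46 + 1.88 = 7.69
q_u = 7.69 kPa.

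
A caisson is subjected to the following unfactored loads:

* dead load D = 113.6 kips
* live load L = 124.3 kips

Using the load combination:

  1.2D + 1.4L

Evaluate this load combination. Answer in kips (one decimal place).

310.3 kips

1.2(113.6) + 1.4(124.3) = 310.3
P_u = 310.3 kips.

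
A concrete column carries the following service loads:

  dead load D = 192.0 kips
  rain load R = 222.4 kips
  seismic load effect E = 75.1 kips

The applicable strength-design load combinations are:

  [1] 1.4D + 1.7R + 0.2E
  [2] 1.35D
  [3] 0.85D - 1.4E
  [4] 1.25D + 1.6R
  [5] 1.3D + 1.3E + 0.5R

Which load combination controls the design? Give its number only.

Combination 1

[1] 1.4(192.0) + 1.7(222.4) + 0.2(75.1) = 268.80 + 378.08 + 15.02 = 661.90
[2] 1.35(192.0) = 259.20
[3] 0.85(192.0) - 1.4(75.1) = 163.20 - 105.14 = 58.06
[4] 1.25(192.0) + 1.6(222.4) = 240.00 + 355.84 = 595.84
[5] 1.3(192.0) + 1.3(75.1) + 0.5(222.4) = 249.60 + 97.63 + 111.20 = 458.43
The largest value is 661.90 kips from combination 1.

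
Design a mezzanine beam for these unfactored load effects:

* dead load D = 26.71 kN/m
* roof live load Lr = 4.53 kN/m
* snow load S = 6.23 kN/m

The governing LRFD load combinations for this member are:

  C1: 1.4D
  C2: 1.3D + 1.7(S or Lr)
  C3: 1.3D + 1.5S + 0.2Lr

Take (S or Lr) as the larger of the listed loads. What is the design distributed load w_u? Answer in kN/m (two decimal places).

(S or Lr) → S = 6.23 kN/m.
C1: 1.4(26.71) = 37.39
C2: 1.3(26.71) + 1.7(6.23) = 45.31
C3: 1.3(26.71) + 1.5(6.23) + 0.2(4.53) = 44.97
Maximum is from combination 2.

45.31 kN/m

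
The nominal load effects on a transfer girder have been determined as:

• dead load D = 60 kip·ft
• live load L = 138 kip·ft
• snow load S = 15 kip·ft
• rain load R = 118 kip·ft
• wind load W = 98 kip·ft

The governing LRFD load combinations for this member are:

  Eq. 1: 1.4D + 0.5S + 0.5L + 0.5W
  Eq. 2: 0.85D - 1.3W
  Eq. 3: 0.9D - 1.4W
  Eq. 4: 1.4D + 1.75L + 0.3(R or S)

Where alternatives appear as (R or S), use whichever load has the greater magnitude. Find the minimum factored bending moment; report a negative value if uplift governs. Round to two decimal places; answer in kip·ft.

-83.20 kip·ft

(R or S) → R = 118 kip·ft.
Eq. 1: 1.4(60) + 0.5(15) + 0.5(138) + 0.5(98) = 209.50
Eq. 2: 0.85(60) - 1.3(98) = -76.40
Eq. 3: 0.9(60) - 1.4(98) = -83.20
Eq. 4: 1.4(60) + 1.75(138) + 0.3(118) = 360.90
Combination 3 gives the minimum: -83.20 kip·ft.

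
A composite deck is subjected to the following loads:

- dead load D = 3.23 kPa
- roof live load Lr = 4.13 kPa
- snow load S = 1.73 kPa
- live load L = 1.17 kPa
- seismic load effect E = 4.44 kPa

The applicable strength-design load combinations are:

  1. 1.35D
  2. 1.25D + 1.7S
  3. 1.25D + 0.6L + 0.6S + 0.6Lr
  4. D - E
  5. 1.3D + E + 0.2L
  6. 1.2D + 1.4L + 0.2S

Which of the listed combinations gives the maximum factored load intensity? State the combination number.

1. 1.35(3.23) = 4.36
2. 1.25(3.23) + 1.7(1.73) = 4.04 + 2.94 = 6.98
3. 1.25(3.23) + 0.6(1.17) + 0.6(1.73) + 0.6(4.13) = 4.04 + 0.70 + 1.04 + 2.48 = 8.26
4. 1.0(3.23) - 1.0(4.44) = 3.23 - 4.44 = -1.21
5. 1.3(3.23) + 1.0(4.44) + 0.2(1.17) = 4.20 + 4.44 + 0.23 = 8.87
6. 1.2(3.23) + 1.4(1.17) + 0.2(1.73) = 5.86
The largest value is 8.87 kPa from combination 5.

Combination 5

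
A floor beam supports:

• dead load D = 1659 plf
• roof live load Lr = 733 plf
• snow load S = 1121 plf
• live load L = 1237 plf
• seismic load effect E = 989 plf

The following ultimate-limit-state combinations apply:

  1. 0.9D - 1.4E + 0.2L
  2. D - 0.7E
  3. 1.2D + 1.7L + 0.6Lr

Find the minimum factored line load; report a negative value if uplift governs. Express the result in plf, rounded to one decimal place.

1. 0.9(1659) - 1.4(989) + 0.2(1237) = 1493.1 - 1384.6 + 247.4 = 355.9
2. 1.0(1659) - 0.7(989) = 1659.0 - 692.3 = 966.7
3. 1.2(1659) + 1.7(1237) + 0.6(733) = 1990.8 + 2102.9 + 439.8 = 4533.5
Combination 1 gives the minimum: 355.9 plf.

355.9 plf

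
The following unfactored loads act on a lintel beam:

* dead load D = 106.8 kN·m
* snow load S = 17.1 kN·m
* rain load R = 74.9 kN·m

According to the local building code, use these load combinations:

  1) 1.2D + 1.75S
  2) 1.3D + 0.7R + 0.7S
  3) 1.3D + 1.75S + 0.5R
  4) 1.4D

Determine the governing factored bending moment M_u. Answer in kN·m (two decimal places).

1) 1.2(106.8) + 1.75(17.1) = 128.16 + 29.93 = 158.09
2) 1.3(106.8) + 0.7(74.9) + 0.7(17.1) = 138.84 + 52.43 + 11.97 = 203.24
3) 1.3(106.8) + 1.75(17.1) + 0.5(74.9) = 138.84 + 29.93 + 37.45 = 206.22
4) 1.4(106.8) = 149.52
Maximum is from combination 3.

206.22 kN·m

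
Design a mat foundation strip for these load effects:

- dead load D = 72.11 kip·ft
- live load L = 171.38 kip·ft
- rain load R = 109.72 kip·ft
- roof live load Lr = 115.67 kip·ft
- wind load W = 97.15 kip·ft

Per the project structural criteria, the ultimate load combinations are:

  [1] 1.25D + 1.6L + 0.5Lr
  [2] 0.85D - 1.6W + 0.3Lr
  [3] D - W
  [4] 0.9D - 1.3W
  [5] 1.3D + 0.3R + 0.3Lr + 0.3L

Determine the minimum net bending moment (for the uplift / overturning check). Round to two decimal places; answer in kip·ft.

[1] 1.25(72.11) + 1.6(171.38) + 0.5(115.67) = 422.18
[2] 0.85(72.11) - 1.6(97.15) + 0.3(115.67) = -59.45
[3] 1.0(72.11) - 1.0(97.15) = -25.04
[4] 0.9(72.11) - 1.3(97.15) = -61.40
[5] 1.3(72.11) + 0.3(109.72) + 0.3(115.67) + 0.3(171.38) = 212.77
Combination 4 gives the minimum: -61.40 kip·ft.

-61.40 kip·ft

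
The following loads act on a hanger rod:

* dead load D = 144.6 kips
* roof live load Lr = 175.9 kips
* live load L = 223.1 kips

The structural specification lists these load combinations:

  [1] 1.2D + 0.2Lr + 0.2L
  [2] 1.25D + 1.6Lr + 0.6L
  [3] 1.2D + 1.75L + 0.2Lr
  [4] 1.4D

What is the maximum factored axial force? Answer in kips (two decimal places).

599.13 kips

[1] 1.2(144.6) + 0.2(175.9) + 0.2(223.1) = 253.32
[2] 1.25(144.6) + 1.6(175.9) + 0.6(223.1) = 596.05
[3] 1.2(144.6) + 1.75(223.1) + 0.2(175.9) = 599.13
[4] 1.4(144.6) = 202.44
Combination 3 governs: P_u = 599.13 kips.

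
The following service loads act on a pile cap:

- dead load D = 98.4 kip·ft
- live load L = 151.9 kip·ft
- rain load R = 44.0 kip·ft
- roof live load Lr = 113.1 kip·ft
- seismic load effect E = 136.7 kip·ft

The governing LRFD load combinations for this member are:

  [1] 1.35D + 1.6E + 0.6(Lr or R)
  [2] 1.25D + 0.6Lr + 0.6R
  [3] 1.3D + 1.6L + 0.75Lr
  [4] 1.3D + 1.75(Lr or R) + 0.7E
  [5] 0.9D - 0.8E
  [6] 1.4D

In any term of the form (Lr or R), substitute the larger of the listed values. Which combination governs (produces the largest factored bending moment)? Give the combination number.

Combination 3

(Lr or R) → Lr = 113.1 kip·ft.
[1] 1.35(98.4) + 1.6(136.7) + 0.6(113.1) = 419.4
[2] 1.25(98.4) + 0.6(113.1) + 0.6(44.0) = 217.3
[3] 1.3(98.4) + 1.6(151.9) + 0.75(113.1) = 455.8
[4] 1.3(98.4) + 1.75(113.1) + 0.7(136.7) = 421.5
[5] 0.9(98.4) - 0.8(136.7) = -20.8
[6] 1.4(98.4) = 137.8
The largest value is 455.8 kip·ft from combination 3.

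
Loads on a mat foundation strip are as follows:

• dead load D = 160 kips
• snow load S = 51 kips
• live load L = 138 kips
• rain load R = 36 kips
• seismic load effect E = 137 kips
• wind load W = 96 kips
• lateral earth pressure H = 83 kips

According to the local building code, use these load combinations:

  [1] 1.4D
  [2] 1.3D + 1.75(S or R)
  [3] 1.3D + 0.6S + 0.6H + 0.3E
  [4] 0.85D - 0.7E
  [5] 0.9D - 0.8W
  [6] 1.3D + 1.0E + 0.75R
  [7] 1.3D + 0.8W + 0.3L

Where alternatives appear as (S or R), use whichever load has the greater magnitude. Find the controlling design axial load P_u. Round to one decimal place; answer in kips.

(S or R) → S = 51 kips.
[1] 1.4(160) = 224.0
[2] 1.3(160) + 1.75(51) = 297.3
[3] 1.3(160) + 0.6(51) + 0.6(83) + 0.3(137) = 329.5
[4] 0.85(160) - 0.7(137) = 40.1
[5] 0.9(160) - 0.8(96) = 67.2
[6] 1.3(160) + 1.0(137) + 0.75(36) = 372.0
[7] 1.3(160) + 0.8(96) + 0.3(138) = 326.2
Maximum is from combination 6.

372.0 kips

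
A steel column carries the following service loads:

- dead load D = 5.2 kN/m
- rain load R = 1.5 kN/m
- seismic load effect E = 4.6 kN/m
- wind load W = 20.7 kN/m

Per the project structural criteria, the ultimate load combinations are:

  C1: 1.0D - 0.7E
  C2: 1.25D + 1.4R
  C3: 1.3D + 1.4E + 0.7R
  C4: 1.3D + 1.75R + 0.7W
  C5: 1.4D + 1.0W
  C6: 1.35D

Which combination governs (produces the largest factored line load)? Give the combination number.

C1: 1.0(5.2) - 0.7(4.6) = 5.20 - 3.22 = 1.98
C2: 1.25(5.2) + 1.4(1.5) = 6.50 + 2.10 = 8.60
C3: 1.3(5.2) + 1.4(4.6) + 0.7(1.5) = 6.76 + 6.44 + 1.05 = 14.25
C4: 1.3(5.2) + 1.75(1.5) + 0.7(20.7) = 6.76 + 2.63 + 14.49 = 23.88
C5: 1.4(5.2) + 1.0(20.7) = 7.28 + 20.70 = 27.98
C6: 1.35(5.2) = 7.02
The largest value is 27.98 kN/m from combination 5.

Combination 5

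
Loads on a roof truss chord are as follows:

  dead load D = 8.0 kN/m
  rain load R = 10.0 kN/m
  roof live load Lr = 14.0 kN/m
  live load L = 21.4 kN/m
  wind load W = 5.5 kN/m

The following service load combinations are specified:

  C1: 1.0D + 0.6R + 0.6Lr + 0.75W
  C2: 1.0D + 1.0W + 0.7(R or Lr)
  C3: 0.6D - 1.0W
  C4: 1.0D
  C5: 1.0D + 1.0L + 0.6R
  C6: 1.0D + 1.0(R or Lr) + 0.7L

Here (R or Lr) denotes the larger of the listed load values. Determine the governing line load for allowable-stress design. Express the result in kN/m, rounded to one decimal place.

37.0 kN/m

(R or Lr) → Lr = 14.0 kN/m.
C1: 1.0(8.0) + 0.6(10.0) + 0.6(14.0) + 0.75(5.5) = 26.5
C2: 1.0(8.0) + 1.0(5.5) + 0.7(14.0) = 23.3
C3: 0.6(8.0) - 1.0(5.5) = -0.7
C4: 1.0(8.0) = 8.0
C5: 1.0(8.0) + 1.0(21.4) + 0.6(10.0) = 35.4
C6: 1.0(8.0) + 1.0(14.0) + 0.7(21.4) = 37.0
The controlling combination is 6, giving 37.0 kN/m.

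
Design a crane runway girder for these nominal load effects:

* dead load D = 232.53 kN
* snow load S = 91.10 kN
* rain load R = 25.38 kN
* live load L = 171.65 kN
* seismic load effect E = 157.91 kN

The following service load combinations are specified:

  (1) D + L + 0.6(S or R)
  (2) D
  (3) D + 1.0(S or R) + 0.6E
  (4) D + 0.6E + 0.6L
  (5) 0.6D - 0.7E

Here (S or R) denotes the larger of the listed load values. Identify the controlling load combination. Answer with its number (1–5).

Combination 1

(S or R) → S = 91.10 kN.
(1) 1.0(232.53) + 1.0(171.65) + 0.6(91.10) = 232.53 + 171.65 + 54.66 = 458.84
(2) 1.0(232.53) = 232.53
(3) 1.0(232.53) + 1.0(91.10) + 0.6(157.91) = 232.53 + 91.10 + 94.75 = 418.38
(4) 1.0(232.53) + 0.6(157.91) + 0.6(171.65) = 232.53 + 94.75 + 102.99 = 430.27
(5) 0.6(232.53) - 0.7(157.91) = 139.52 - 110.54 = 28.98
The largest value is 458.84 kN from combination 1.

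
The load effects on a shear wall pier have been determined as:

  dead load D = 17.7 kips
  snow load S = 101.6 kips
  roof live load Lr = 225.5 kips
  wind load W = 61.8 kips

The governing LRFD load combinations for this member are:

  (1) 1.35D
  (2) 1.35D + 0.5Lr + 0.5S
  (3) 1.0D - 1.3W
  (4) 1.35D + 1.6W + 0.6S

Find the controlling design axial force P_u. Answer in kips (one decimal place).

187.4 kips

(1) 1.35(17.7) = 23.9
(2) 1.35(17.7) + 0.5(225.5) + 0.5(101.6) = 187.4
(3) 1.0(17.7) - 1.3(61.8) = 17.7 - 80.3 = -62.6
(4) 1.35(17.7) + 1.6(61.8) + 0.6(101.6) = 183.7
Combination 2 governs: P_u = 187.4 kips.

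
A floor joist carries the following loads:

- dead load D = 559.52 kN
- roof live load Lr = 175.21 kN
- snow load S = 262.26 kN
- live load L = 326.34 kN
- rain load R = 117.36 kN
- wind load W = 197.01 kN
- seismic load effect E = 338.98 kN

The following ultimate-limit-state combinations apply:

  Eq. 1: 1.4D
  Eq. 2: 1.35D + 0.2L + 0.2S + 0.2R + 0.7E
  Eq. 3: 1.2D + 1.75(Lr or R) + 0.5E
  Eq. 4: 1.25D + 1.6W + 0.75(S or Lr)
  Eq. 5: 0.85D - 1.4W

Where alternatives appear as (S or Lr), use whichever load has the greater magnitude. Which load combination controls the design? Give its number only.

Combination 4

(Lr or R) → Lr = 175.21 kN; (S or Lr) → S = 262.26 kN.
Eq. 1: 1.4(559.52) = 783.33
Eq. 2: 1.35(559.52) + 0.2(326.34) + 0.2(262.26) + 0.2(117.36) + 0.7(338.98) = 755.35 + 65.27 + 52.45 + 23.47 + 237.29 = 1133.83
Eq. 3: 1.2(559.52) + 1.75(175.21) + 0.5(338.98) = 671.42 + 306.62 + 169.49 = 1147.53
Eq. 4: 1.25(559.52) + 1.6(197.01) + 0.75(262.26) = 1211.31
Eq. 5: 0.85(559.52) - 1.4(197.01) = 475.59 - 275.81 = 199.78
The largest value is 1211.31 kN from combination 4.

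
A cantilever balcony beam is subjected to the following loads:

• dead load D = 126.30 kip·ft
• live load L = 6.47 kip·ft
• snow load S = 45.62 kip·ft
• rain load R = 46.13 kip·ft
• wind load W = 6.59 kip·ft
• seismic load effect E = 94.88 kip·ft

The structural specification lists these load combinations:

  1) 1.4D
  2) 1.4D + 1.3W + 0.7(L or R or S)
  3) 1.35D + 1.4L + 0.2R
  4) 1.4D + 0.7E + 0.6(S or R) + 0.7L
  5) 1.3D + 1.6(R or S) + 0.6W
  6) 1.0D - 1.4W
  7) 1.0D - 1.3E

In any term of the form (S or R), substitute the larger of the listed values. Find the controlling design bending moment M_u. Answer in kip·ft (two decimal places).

(L or R or S) → R = 46.13 kip·ft; (S or R) → R = 46.13 kip·ft; (R or S) → R = 46.13 kip·ft.
1) 1.4(126.30) = 176.82
2) 1.4(126.30) + 1.3(6.59) + 0.7(46.13) = 176.82 + 8.57 + 32.29 = 217.68
3) 1.35(126.30) + 1.4(6.47) + 0.2(46.13) = 188.79
4) 1.4(126.30) + 0.7(94.88) + 0.6(46.13) + 0.7(6.47) = 275.44
5) 1.3(126.30) + 1.6(46.13) + 0.6(6.59) = 164.19 + 73.81 + 3.95 = 241.95
6) 1.0(126.30) - 1.4(6.59) = 126.30 - 9.23 = 117.07
7) 1.0(126.30) - 1.3(94.88) = 126.30 - 123.34 = 2.96
The controlling combination is 4, giving 275.44 kip·ft.

275.44 kip·ft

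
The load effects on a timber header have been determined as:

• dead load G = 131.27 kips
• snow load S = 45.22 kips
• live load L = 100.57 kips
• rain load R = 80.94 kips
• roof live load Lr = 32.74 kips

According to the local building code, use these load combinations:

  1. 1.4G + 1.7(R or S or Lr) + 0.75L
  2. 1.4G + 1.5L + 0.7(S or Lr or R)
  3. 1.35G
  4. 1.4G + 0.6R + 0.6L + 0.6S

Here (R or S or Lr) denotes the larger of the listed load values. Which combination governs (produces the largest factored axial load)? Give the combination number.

(R or S or Lr) → R = 80.94 kips; (S or Lr or R) → R = 80.94 kips.
1. 1.4(131.27) + 1.7(80.94) + 0.75(100.57) = 396.80
2. 1.4(131.27) + 1.5(100.57) + 0.7(80.94) = 391.29
3. 1.35(131.27) = 177.21
4. 1.4(131.27) + 0.6(80.94) + 0.6(100.57) + 0.6(45.22) = 319.82
The largest value is 396.80 kips from combination 1.

Combination 1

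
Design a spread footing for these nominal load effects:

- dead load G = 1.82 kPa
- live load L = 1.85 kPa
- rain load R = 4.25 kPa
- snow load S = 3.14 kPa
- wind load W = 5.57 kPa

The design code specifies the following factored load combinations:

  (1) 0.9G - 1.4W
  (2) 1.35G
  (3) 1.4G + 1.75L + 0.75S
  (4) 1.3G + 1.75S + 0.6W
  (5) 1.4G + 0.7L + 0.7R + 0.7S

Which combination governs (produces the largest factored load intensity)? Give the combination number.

Combination 4

(1) 0.9(1.82) - 1.4(5.57) = 1.64 - 7.80 = -6.16
(2) 1.35(1.82) = 2.46
(3) 1.4(1.82) + 1.75(1.85) + 0.75(3.14) = 8.14
(4) 1.3(1.82) + 1.75(3.14) + 0.6(5.57) = 11.20
(5) 1.4(1.82) + 0.7(1.85) + 0.7(4.25) + 0.7(3.14) = 9.02
The largest value is 11.20 kPa from combination 4.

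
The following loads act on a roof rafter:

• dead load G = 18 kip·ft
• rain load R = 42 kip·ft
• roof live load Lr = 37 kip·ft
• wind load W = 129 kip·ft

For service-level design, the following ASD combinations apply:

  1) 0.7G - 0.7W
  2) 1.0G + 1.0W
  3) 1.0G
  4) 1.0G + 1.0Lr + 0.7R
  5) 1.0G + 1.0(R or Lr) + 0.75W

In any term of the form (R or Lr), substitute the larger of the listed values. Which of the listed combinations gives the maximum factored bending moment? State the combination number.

Combination 5

(R or Lr) → R = 42 kip·ft.
1) 0.7(18) - 0.7(129) = -77.70
2) 1.0(18) + 1.0(129) = 147.00
3) 1.0(18) = 18.00
4) 1.0(18) + 1.0(37) + 0.7(42) = 84.40
5) 1.0(18) + 1.0(42) + 0.75(129) = 156.75
The largest value is 156.75 kip·ft from combination 5.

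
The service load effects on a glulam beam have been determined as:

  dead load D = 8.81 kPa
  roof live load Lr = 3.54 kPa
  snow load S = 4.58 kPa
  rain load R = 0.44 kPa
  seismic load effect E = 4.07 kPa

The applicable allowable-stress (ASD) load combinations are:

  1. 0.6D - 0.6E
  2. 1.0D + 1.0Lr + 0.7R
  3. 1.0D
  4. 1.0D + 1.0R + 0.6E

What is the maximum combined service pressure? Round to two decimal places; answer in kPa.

1. 0.6(8.81) - 0.6(4.07) = 2.84
2. 1.0(8.81) + 1.0(3.54) + 0.7(0.44) = 8.81 + 3.54 + 0.31 = 12.66
3. 1.0(8.81) = 8.81
4. 1.0(8.81) + 1.0(0.44) + 0.6(4.07) = 8.81 + 0.44 + 2.44 = 11.69
The controlling combination is 2, giving 12.66 kPa.

12.66 kPa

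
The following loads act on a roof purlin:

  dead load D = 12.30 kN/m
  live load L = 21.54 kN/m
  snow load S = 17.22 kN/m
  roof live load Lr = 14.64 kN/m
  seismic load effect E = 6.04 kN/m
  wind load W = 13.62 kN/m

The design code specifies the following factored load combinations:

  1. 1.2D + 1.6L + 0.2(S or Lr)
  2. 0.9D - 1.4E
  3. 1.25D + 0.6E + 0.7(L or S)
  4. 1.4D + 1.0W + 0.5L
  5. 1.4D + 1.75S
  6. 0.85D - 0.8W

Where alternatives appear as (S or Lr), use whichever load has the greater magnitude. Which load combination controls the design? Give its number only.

(S or Lr) → S = 17.22 kN/m; (L or S) → L = 21.54 kN/m.
1. 1.2(12.30) + 1.6(21.54) + 0.2(17.22) = 52.67
2. 0.9(12.30) - 1.4(6.04) = 11.07 - 8.46 = 2.61
3. 1.25(12.30) + 0.6(6.04) + 0.7(21.54) = 15.38 + 3.62 + 15.08 = 34.08
4. 1.4(12.30) + 1.0(13.62) + 0.5(21.54) = 17.22 + 13.62 + 10.77 = 41.61
5. 1.4(12.30) + 1.75(17.22) = 17.22 + 30.14 = 47.36
6. 0.85(12.30) - 0.8(13.62) = 10.46 - 10.90 = -0.44
The largest value is 52.67 kN/m from combination 1.

Combination 1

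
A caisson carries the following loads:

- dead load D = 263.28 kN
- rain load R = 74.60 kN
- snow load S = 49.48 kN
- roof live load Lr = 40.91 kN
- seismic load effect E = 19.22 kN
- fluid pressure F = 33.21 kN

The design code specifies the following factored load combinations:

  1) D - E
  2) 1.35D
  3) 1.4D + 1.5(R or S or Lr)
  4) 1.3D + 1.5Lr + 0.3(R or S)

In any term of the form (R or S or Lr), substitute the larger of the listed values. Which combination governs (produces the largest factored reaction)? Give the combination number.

(R or S or Lr) → R = 74.60 kN; (R or S) → R = 74.60 kN.
1) 1.0(263.28) - 1.0(19.22) = 263.28 - 19.22 = 244.06
2) 1.35(263.28) = 355.43
3) 1.4(263.28) + 1.5(74.60) = 368.59 + 111.90 = 480.49
4) 1.3(263.28) + 1.5(40.91) + 0.3(74.60) = 342.26 + 61.37 + 22.38 = 426.01
The largest value is 480.49 kN from combination 3.

Combination 3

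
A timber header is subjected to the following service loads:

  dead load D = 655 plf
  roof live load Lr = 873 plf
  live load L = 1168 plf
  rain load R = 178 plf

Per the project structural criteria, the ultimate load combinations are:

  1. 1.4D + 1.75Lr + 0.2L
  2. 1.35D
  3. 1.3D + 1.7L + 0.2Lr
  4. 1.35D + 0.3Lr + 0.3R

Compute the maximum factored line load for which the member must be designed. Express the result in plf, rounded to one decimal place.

3011.7 plf

1. 1.4(655) + 1.75(873) + 0.2(1168) = 2678.4
2. 1.35(655) = 884.3
3. 1.3(655) + 1.7(1168) + 0.2(873) = 3011.7
4. 1.35(655) + 0.3(873) + 0.3(178) = 1199.6
The controlling combination is 3, giving 3011.7 plf.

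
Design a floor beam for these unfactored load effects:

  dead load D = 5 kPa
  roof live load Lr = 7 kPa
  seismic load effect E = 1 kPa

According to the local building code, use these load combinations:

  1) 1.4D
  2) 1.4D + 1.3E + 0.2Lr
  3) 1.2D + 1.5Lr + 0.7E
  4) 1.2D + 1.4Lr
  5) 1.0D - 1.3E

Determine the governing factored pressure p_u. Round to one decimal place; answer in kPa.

17.2 kPa

1) 1.4(5) = 7.0
2) 1.4(5) + 1.3(1) + 0.2(7) = 9.7
3) 1.2(5) + 1.5(7) + 0.7(1) = 17.2
4) 1.2(5) + 1.4(7) = 15.8
5) 1.0(5) - 1.3(1) = 3.7
The controlling combination is 3, giving 17.2 kPa.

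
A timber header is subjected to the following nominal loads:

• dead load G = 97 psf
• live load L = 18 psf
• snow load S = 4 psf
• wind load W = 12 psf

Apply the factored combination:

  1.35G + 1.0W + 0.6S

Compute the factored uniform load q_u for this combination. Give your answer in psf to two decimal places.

145.35 psf

1.35(97) + 1.0(12) + 0.6(4) = 145.35
q_u = 145.35 psf.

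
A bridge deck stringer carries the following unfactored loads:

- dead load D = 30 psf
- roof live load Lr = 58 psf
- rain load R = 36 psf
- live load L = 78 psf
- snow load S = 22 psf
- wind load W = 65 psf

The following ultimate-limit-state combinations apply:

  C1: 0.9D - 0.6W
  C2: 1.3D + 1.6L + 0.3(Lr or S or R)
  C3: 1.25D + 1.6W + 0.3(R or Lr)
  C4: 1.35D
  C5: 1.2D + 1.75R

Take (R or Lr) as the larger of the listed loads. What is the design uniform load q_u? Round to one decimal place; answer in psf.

181.2 psf

(Lr or S or R) → Lr = 58 psf; (R or Lr) → Lr = 58 psf.
C1: 0.9(30) - 0.6(65) = -12.0
C2: 1.3(30) + 1.6(78) + 0.3(58) = 181.2
C3: 1.25(30) + 1.6(65) + 0.3(58) = 158.9
C4: 1.35(30) = 40.5
C5: 1.2(30) + 1.75(36) = 99.0
Maximum is from combination 2.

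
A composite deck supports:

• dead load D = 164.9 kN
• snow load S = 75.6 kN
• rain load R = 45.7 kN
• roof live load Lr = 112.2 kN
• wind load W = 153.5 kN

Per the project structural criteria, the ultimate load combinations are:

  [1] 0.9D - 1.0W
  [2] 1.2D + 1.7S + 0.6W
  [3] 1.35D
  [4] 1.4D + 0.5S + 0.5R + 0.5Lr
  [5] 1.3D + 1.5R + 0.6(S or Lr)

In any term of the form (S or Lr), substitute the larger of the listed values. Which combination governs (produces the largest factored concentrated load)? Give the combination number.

Combination 2

(S or Lr) → Lr = 112.2 kN.
[1] 0.9(164.9) - 1.0(153.5) = 148.4 - 153.5 = -5.1
[2] 1.2(164.9) + 1.7(75.6) + 0.6(153.5) = 197.9 + 128.5 + 92.1 = 418.5
[3] 1.35(164.9) = 222.6
[4] 1.4(164.9) + 0.5(75.6) + 0.5(45.7) + 0.5(112.2) = 347.6
[5] 1.3(164.9) + 1.5(45.7) + 0.6(112.2) = 350.2
The largest value is 418.5 kN from combination 2.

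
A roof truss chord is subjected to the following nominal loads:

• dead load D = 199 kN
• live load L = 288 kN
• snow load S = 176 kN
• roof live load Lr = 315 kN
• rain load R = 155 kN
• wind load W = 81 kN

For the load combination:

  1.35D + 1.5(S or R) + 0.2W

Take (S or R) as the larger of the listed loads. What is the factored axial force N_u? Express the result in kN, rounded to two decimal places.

548.85 kN

(S or R) → S = 176 kN.
1.35(199) + 1.5(176) + 0.2(81) = 548.85
N_u = 548.85 kN.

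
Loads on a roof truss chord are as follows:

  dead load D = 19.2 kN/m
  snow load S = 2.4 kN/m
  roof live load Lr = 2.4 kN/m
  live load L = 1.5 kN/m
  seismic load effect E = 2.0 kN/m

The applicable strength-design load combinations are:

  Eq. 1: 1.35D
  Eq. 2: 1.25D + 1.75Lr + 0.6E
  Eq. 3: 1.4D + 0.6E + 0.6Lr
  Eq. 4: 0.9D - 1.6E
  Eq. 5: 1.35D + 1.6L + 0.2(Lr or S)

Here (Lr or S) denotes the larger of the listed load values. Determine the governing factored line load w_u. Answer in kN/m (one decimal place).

(Lr or S) → Lr = 2.4 kN/m.
Eq. 1: 1.35(19.2) = 25.9
Eq. 2: 1.25(19.2) + 1.75(2.4) + 0.6(2.0) = 24.0 + 4.2 + 1.2 = 29.4
Eq. 3: 1.4(19.2) + 0.6(2.0) + 0.6(2.4) = 26.9 + 1.2 + 1.4 = 29.5
Eq. 4: 0.9(19.2) - 1.6(2.0) = 17.3 - 3.2 = 14.1
Eq. 5: 1.35(19.2) + 1.6(1.5) + 0.2(2.4) = 25.9 + 2.4 + 0.5 = 28.8
Maximum is from combination 3.

29.5 kN/m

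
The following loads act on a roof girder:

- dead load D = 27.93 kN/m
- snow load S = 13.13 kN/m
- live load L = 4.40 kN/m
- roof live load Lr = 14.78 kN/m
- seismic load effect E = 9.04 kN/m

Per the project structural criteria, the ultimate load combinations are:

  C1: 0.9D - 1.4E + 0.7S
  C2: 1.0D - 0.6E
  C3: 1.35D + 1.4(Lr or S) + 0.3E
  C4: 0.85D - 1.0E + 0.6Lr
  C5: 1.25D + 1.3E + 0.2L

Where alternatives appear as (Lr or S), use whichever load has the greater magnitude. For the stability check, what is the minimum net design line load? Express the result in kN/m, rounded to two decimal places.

21.67 kN/m

(Lr or S) → Lr = 14.78 kN/m.
C1: 0.9(27.93) - 1.4(9.04) + 0.7(13.13) = 25.14 - 12.66 + 9.19 = 21.67
C2: 1.0(27.93) - 0.6(9.04) = 27.93 - 5.42 = 22.51
C3: 1.35(27.93) + 1.4(14.78) + 0.3(9.04) = 37.71 + 20.69 + 2.71 = 61.11
C4: 0.85(27.93) - 1.0(9.04) + 0.6(14.78) = 23.74 - 9.04 + 8.87 = 23.57
C5: 1.25(27.93) + 1.3(9.04) + 0.2(4.40) = 34.91 + 11.75 + 0.88 = 47.54
Combination 1 gives the minimum: 21.67 kN/m.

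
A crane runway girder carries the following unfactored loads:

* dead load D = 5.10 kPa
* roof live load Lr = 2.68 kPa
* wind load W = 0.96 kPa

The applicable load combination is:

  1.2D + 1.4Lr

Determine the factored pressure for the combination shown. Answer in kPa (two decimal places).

1.2(5.10) + 1.4(2.68) = 9.87
p_u = 9.87 kPa.

9.87 kPa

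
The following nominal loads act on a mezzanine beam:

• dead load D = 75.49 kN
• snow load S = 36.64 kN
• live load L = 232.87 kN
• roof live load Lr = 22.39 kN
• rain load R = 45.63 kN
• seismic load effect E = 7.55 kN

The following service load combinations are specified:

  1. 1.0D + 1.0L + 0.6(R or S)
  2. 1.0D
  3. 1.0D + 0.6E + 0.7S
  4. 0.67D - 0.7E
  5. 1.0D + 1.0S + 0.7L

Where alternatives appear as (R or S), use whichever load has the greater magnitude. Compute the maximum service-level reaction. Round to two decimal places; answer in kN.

335.74 kN

(R or S) → R = 45.63 kN.
1. 1.0(75.49) + 1.0(232.87) + 0.6(45.63) = 75.49 + 232.87 + 27.38 = 335.74
2. 1.0(75.49) = 75.49
3. 1.0(75.49) + 0.6(7.55) + 0.7(36.64) = 75.49 + 4.53 + 25.65 = 105.67
4. 0.67(75.49) - 0.7(7.55) = 50.58 - 5.29 = 45.29
5. 1.0(75.49) + 1.0(36.64) + 0.7(232.87) = 75.49 + 36.64 + 163.01 = 275.14
Maximum is from combination 1.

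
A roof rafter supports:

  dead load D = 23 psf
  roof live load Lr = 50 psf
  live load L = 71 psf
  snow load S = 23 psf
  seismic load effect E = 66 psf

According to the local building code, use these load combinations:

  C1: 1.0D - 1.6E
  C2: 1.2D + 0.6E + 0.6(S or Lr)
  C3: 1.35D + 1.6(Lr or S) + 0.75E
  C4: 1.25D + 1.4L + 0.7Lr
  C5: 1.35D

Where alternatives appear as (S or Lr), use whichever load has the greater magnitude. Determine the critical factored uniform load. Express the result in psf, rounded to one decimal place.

(S or Lr) → Lr = 50 psf; (Lr or S) → Lr = 50 psf.
C1: 1.0(23) - 1.6(66) = 23.0 - 105.6 = -82.6
C2: 1.2(23) + 0.6(66) + 0.6(50) = 27.6 + 39.6 + 30.0 = 97.2
C3: 1.35(23) + 1.6(50) + 0.75(66) = 31.1 + 80.0 + 49.5 = 160.6
C4: 1.25(23) + 1.4(71) + 0.7(50) = 28.8 + 99.4 + 35.0 = 163.2
C5: 1.35(23) = 31.1
Combination 4 governs: q_u = 163.2 psf.

163.2 psf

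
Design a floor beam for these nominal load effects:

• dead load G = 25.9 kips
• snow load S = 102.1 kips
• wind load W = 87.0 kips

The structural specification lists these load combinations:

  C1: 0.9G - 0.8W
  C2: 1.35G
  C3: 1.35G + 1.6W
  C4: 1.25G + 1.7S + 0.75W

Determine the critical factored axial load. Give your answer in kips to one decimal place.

271.2 kips

C1: 0.9(25.9) - 0.8(87.0) = 23.3 - 69.6 = -46.3
C2: 1.35(25.9) = 35.0
C3: 1.35(25.9) + 1.6(87.0) = 35.0 + 139.2 = 174.2
C4: 1.25(25.9) + 1.7(102.1) + 0.75(87.0) = 271.2
Combination 4 governs: P_u = 271.2 kips.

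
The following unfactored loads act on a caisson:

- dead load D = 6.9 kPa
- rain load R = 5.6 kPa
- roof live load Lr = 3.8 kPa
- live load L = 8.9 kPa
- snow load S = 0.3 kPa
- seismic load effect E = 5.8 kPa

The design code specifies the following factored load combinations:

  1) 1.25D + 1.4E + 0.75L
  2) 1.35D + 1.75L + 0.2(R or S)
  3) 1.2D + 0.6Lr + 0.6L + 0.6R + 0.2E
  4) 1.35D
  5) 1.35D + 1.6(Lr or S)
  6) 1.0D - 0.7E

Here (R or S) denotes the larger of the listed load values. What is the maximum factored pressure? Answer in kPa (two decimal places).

(R or S) → R = 5.6 kPa; (Lr or S) → Lr = 3.8 kPa.
1) 1.25(6.9) + 1.4(5.8) + 0.75(8.9) = 23.42
2) 1.35(6.9) + 1.75(8.9) + 0.2(5.6) = 26.01
3) 1.2(6.9) + 0.6(3.8) + 0.6(8.9) + 0.6(5.6) + 0.2(5.8) = 8.28 + 2.28 + 5.34 + 3.36 + 1.16 = 20.42
4) 1.35(6.9) = 9.32
5) 1.35(6.9) + 1.6(3.8) = 9.32 + 6.08 = 15.40
6) 1.0(6.9) - 0.7(5.8) = 6.90 - 4.06 = 2.84
Combination 2 governs: p_u = 26.01 kPa.

26.01 kPa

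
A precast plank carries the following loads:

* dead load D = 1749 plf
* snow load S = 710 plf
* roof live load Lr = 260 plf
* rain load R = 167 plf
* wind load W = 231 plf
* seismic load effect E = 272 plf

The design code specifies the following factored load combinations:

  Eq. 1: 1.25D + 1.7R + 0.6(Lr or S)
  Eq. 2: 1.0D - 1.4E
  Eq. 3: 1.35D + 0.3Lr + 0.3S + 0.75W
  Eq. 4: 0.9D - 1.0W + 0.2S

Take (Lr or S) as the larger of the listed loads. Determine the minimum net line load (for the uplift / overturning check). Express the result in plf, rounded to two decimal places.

1368.20 plf

(Lr or S) → S = 710 plf.
Eq. 1: 1.25(1749) + 1.7(167) + 0.6(710) = 2186.25 + 283.90 + 426.00 = 2896.15
Eq. 2: 1.0(1749) - 1.4(272) = 1749.00 - 380.80 = 1368.20
Eq. 3: 1.35(1749) + 0.3(260) + 0.3(710) + 0.75(231) = 2361.15 + 78.00 + 213.00 + 173.25 = 2825.40
Eq. 4: 0.9(1749) - 1.0(231) + 0.2(710) = 1574.10 - 231.00 + 142.00 = 1485.10
Combination 2 gives the minimum: 1368.20 plf.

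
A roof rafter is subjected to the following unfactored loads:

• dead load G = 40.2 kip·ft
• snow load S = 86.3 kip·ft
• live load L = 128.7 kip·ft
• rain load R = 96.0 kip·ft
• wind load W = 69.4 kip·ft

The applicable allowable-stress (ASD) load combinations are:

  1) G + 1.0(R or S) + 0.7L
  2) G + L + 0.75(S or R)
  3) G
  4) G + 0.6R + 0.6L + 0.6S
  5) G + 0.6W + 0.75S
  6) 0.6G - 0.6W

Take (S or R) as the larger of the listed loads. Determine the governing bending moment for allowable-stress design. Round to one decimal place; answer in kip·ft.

(R or S) → R = 96.0 kip·ft; (S or R) → R = 96.0 kip·ft.
1) 1.0(40.2) + 1.0(96.0) + 0.7(128.7) = 226.3
2) 1.0(40.2) + 1.0(128.7) + 0.75(96.0) = 240.9
3) 1.0(40.2) = 40.2
4) 1.0(40.2) + 0.6(96.0) + 0.6(128.7) + 0.6(86.3) = 226.8
5) 1.0(40.2) + 0.6(69.4) + 0.75(86.3) = 146.6
6) 0.6(40.2) - 0.6(69.4) = -17.5
Combination 2 governs: M = 240.9 kip·ft.

240.9 kip·ft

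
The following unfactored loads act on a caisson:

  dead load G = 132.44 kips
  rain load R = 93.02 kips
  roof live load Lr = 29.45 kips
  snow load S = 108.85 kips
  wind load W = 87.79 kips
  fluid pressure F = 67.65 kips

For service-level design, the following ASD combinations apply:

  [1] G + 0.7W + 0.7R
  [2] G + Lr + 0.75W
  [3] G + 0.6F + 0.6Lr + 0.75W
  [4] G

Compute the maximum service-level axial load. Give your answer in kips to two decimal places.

[1] 1.0(132.44) + 0.7(87.79) + 0.7(93.02) = 259.01
[2] 1.0(132.44) + 1.0(29.45) + 0.75(87.79) = 132.44 + 29.45 + 65.84 = 227.73
[3] 1.0(132.44) + 0.6(67.65) + 0.6(29.45) + 0.75(87.79) = 132.44 + 40.59 + 17.67 + 65.84 = 256.54
[4] 1.0(132.44) = 132.44
Combination 1 governs: P = 259.01 kips.

259.01 kips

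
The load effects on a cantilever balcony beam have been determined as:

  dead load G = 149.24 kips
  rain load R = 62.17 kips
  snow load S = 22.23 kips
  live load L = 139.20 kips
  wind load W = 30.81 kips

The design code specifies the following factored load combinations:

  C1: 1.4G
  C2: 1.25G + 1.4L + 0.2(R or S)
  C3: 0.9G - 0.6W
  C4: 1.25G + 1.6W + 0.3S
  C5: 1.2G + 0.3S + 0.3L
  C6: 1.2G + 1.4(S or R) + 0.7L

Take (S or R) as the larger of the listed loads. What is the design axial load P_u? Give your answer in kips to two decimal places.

393.86 kips

(R or S) → R = 62.17 kips; (S or R) → R = 62.17 kips.
C1: 1.4(149.24) = 208.94
C2: 1.25(149.24) + 1.4(139.20) + 0.2(62.17) = 186.55 + 194.88 + 12.43 = 393.86
C3: 0.9(149.24) - 0.6(30.81) = 134.32 - 18.49 = 115.83
C4: 1.25(149.24) + 1.6(30.81) + 0.3(22.23) = 186.55 + 49.30 + 6.67 = 242.52
C5: 1.2(149.24) + 0.3(22.23) + 0.3(139.20) = 179.09 + 6.67 + 41.76 = 227.52
C6: 1.2(149.24) + 1.4(62.17) + 0.7(139.20) = 179.09 + 87.04 + 97.44 = 363.57
The controlling combination is 2, giving 393.86 kips.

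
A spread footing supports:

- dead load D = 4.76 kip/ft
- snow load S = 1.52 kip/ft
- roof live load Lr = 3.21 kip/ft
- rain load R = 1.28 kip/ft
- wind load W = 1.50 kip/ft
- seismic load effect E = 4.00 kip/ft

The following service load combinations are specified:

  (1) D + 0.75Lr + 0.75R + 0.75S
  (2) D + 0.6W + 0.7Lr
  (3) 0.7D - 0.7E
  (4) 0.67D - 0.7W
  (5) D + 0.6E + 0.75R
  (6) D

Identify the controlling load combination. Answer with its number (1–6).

(1) 1.0(4.76) + 0.75(3.21) + 0.75(1.28) + 0.75(1.52) = 4.76 + 2.41 + 0.96 + 1.14 = 9.27
(2) 1.0(4.76) + 0.6(1.50) + 0.7(3.21) = 4.76 + 0.90 + 2.25 = 7.91
(3) 0.7(4.76) - 0.7(4.00) = 3.33 - 2.80 = 0.53
(4) 0.67(4.76) - 0.7(1.50) = 3.19 - 1.05 = 2.14
(5) 1.0(4.76) + 0.6(4.00) + 0.75(1.28) = 4.76 + 2.40 + 0.96 = 8.12
(6) 1.0(4.76) = 4.76
The largest value is 9.27 kip/ft from combination 1.

Combination 1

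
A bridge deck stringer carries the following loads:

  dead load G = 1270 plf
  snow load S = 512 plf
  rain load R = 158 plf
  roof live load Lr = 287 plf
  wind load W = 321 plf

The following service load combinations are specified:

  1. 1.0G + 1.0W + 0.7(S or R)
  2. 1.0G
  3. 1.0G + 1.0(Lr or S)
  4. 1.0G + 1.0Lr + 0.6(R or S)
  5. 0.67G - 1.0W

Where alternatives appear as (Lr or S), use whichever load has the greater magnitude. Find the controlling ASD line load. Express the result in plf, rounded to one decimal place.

1949.4 plf

(S or R) → S = 512 plf; (Lr or S) → S = 512 plf; (R or S) → S = 512 plf.
1. 1.0(1270) + 1.0(321) + 0.7(512) = 1270.0 + 321.0 + 358.4 = 1949.4
2. 1.0(1270) = 1270.0
3. 1.0(1270) + 1.0(512) = 1270.0 + 512.0 = 1782.0
4. 1.0(1270) + 1.0(287) + 0.6(512) = 1270.0 + 287.0 + 307.2 = 1864.2
5. 0.67(1270) - 1.0(321) = 850.9 - 321.0 = 529.9
Maximum is from combination 1.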